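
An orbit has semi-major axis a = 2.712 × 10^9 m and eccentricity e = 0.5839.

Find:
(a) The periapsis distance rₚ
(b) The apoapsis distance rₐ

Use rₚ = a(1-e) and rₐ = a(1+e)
a = 2.712 × 10^9 m
e = 0.5839:  1 − e = 0.4161,  1 + e = 1.5839
(a) rₚ = a(1 − e) = 2.712 × 10^9 m × 0.4161 = 1.12846 × 10^9 m ≈ 1.128 × 10^9 m
(b) rₐ = a(1 + e) = 2.712 × 10^9 m × 1.5839 = 4.29554 × 10^9 m ≈ 4.296 × 10^9 m

Final answer:
(a) rₚ = 1.128 × 10^9 m
(b) rₐ = 4.296 × 10^9 m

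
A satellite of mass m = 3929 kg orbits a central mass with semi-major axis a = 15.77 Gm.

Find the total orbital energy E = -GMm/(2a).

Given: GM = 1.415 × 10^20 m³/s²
a = 15.77 Gm = 1.577 × 10^10 m
GM = 1.415 × 10^20 m³/s²
2a = 3.154 × 10^10 m
GMm = 1.415 × 10^20 × 3929 = 5.55954 × 10^23 m³·kg/s²
E = −GMm/(2a) = -1.76269 × 10^13 J ≈ -17.63 TJ

Final answer: -17.63 TJ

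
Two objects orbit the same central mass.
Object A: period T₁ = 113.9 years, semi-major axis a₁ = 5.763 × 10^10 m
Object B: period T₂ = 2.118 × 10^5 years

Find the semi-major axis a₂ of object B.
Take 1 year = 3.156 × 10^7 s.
T₁ = 113.9 years = 3.59468 × 10^9 s
T₂ = 2.118 × 10^5 years = 6.68441 × 10^12 s
a₁ = 5.763 × 10^10 m
Kepler's third law: (T₂/T₁)² = (a₂/a₁)³  ⇒  a₂ = a₁ (T₂/T₁)^(2/3)
T₂/T₁ = 1859.53
(T₂/T₁)^(2/3) = 151.217
a₂ = 5.763 × 10^10 m × 151.217 = 8.71465 × 10^12 m ≈ 8.715 × 10^12 m

Final answer: a₂ = 8.715 × 10^12 m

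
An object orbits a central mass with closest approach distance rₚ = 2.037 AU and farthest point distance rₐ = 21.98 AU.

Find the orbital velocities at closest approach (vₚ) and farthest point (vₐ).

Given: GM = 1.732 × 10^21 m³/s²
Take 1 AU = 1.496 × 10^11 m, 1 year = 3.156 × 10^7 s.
rₚ = 2.037 AU = 3.04735 × 10^11 m
rₐ = 21.98 AU = 3.28821 × 10^12 m
GM = 1.732 × 10^21 m³/s²
a = (rₚ + rₐ)/2 = 1.79647 × 10^12 m
Vis-viva: v² = GM (2/r − 1/a)
vₚ² = 1.732 × 10^21 × (6.56308 × 10^-12 − 5.56647 × 10^-13) = 1.04031 × 10^10 m²/s²
vₚ = 101996 m/s ≈ 21.52 AU/year
vₐ² = 1.732 × 10^21 × (6.08234 × 10^-13 − 5.56647 × 10^-13) = 8.93492 × 10^7 m²/s²
vₐ = 9452.47 m/s ≈ 1.994 AU/year

Final answer: vₚ = 21.52 AU/year, vₐ = 1.994 AU/year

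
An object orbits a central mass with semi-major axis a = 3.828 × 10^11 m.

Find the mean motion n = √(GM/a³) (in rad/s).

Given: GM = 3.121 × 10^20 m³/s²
a = 3.828 × 10^11 m
GM = 3.121 × 10^20 m³/s²
a³ = 5.60939 × 10^34 m³
GM/a³ = (3.121 × 10^20) / (5.60939 × 10^34) = 5.56388 × 10^-15 s⁻²
n = √(GM/a³) = 7.45914 × 10^-8 rad/s ≈ 7.459 × 10^-8 rad/s

Final answer: n = 7.459 × 10^-8 rad/s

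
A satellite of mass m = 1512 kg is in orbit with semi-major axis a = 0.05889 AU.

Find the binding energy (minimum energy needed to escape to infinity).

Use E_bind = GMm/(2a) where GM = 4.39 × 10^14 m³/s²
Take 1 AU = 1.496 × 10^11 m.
a = 0.05889 AU = 8.80994 × 10^9 m
GM = 4.39 × 10^14 m³/s²
m = 1512 kg
GMm = 4.39 × 10^14 × 1512 = 6.63768 × 10^17 m³·kg/s²
2a = 1.76199 × 10^10 m
E_bind = GMm/(2a) = 3.76715 × 10^7 J ≈ 37.67 MJ

Final answer: 37.67 MJ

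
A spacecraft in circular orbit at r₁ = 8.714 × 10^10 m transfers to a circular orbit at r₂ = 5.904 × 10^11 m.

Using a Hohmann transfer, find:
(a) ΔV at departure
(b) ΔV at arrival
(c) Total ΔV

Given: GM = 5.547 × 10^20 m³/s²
r₁ = 8.714 × 10^10 m
r₂ = 5.904 × 10^11 m
GM = 5.547 × 10^20 m³/s²
Transfer ellipse: a_t = (r₁ + r₂)/2 = 3.3877 × 10^11 m
Circular speed at r₁: v₁ = √(GM/r₁) = 79784.8 m/s
Transfer speed at r₁ (periapsis): v₁ₜ = √(GM(2/r₁ − 1/a_t)) = 105327 m/s
(a) ΔV₁ = v₁ₜ − v₁ = 25542.5 m/s ≈ 25.54 km/s
Circular speed at r₂: v₂ = √(GM/r₂) = 30651.8 m/s
Transfer speed at r₂ (apoapsis): v₂ₜ = √(GM(2/r₂ − 1/a_t)) = 15545.8 m/s
(b) ΔV₂ = v₂ − v₂ₜ = 15106 m/s ≈ 15.11 km/s
(c) ΔV_total = ΔV₁ + ΔV₂ = 40648.5 m/s ≈ 40.65 km/s

Final answer:
(a) ΔV₁ = 25.54 km/s
(b) ΔV₂ = 15.11 km/s
(c) ΔV_total = 40.65 km/s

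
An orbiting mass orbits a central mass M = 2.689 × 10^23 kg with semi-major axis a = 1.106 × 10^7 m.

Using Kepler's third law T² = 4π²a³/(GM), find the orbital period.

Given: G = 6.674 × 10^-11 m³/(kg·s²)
M = 2.689 × 10^23 kg
GM = G × M = 6.674 × 10^-11 × 2.689 × 10^23 = 1.79464 × 10^13 m³/s²
a = 1.106 × 10^7 m
a³ = 1.3529 × 10^21 m³
T = 2π √(a³/GM) = 2π √((1.3529 × 10^21) / (1.79464 × 10^13)) = 2π × 8682.49 s
T = 54553.7 s ≈ 15.15 hours

Final answer: 15.15 hours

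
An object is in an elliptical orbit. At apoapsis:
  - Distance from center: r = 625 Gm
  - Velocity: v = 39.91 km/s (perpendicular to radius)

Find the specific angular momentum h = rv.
r = 625 Gm = 6.25 × 10^11 m
v = 39.91 km/s = 39910 m/s
h = rv = 6.25 × 10^11 × 39910 = 2.49438 × 10^16 m²/s ≈ 2.494 × 10^16 m²/s

Final answer: h = 2.494 × 10^16 m²/s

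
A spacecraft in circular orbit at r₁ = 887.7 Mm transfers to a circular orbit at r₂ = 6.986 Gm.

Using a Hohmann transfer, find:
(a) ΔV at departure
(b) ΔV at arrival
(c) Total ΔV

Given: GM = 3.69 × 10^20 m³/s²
r₁ = 887.7 Mm = 8.877 × 10^8 m
r₂ = 6.986 Gm = 6.986 × 10^9 m
GM = 3.69 × 10^20 m³/s²
Transfer ellipse: a_t = (r₁ + r₂)/2 = 3.93685 × 10^9 m
Circular speed at r₁: v₁ = √(GM/r₁) = 644733 m/s
Transfer speed at r₁ (periapsis): v₁ₜ = √(GM(2/r₁ − 1/a_t)) = 858855 m/s
(a) ΔV₁ = v₁ₜ − v₁ = 214122 m/s ≈ 214.1 km/s
Circular speed at r₂: v₂ = √(GM/r₂) = 229826 m/s
Transfer speed at r₂ (apoapsis): v₂ₜ = √(GM(2/r₂ − 1/a_t)) = 109133 m/s
(b) ΔV₂ = v₂ − v₂ₜ = 120692 m/s ≈ 120.7 km/s
(c) ΔV_total = ΔV₁ + ΔV₂ = 334814 m/s ≈ 334.8 km/s

Final answer:
(a) ΔV₁ = 214.1 km/s
(b) ΔV₂ = 120.7 km/s
(c) ΔV_total = 334.8 km/s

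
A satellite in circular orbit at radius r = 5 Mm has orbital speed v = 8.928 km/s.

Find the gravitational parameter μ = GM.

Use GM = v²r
r = 5 Mm = 5 × 10^6 m
v = 8.928 km/s = 8928 m/s
v² = 7.97092 × 10^7 m²/s²
GM = v²r = 7.97092 × 10^7 × 5 × 10^6 = 3.98546 × 10^14 m³/s²
GM ≈ 3.985 × 10^14 m³/s²

Final answer: GM = 3.985 × 10^14 m³/s²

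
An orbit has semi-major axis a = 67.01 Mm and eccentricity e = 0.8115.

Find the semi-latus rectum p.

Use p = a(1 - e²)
a = 67.01 Mm = 6.701 × 10^7 m
e = 0.8115,  e² = 0.658532,  1 − e² = 0.341468
p = a(1 − e²) = 6.701 × 10^7 m × 0.341468 = 2.28818 × 10^7 m ≈ 22.88 Mm

Final answer: p = 22.88 Mm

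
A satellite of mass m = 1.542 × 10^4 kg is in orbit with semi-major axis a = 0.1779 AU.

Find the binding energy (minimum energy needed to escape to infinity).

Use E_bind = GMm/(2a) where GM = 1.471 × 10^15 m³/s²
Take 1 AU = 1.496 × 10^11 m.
a = 0.1779 AU = 2.66138 × 10^10 m
GM = 1.471 × 10^15 m³/s²
m = 1.542 × 10^4 kg
GMm = 1.471 × 10^15 × 15420 = 2.26828 × 10^19 m³·kg/s²
2a = 5.32277 × 10^10 m
E_bind = GMm/(2a) = 4.26147 × 10^8 J ≈ 426.1 MJ

Final answer: 426.1 MJ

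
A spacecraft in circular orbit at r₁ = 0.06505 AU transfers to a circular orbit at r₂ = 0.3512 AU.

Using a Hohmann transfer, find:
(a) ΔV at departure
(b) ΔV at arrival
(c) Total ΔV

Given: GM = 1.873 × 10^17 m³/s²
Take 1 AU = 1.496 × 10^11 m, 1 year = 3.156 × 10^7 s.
r₁ = 0.06505 AU = 9.73148 × 10^9 m
r₂ = 0.3512 AU = 5.25395 × 10^10 m
GM = 1.873 × 10^17 m³/s²
Transfer ellipse: a_t = (r₁ + r₂)/2 = 3.11355 × 10^10 m
Circular speed at r₁: v₁ = √(GM/r₁) = 4387.12 m/s
Transfer speed at r₁ (periapsis): v₁ₜ = √(GM(2/r₁ − 1/a_t)) = 5698.95 m/s
(a) ΔV₁ = v₁ₜ − v₁ = 1311.83 m/s ≈ 0.2767 AU/year
Circular speed at r₂: v₂ = √(GM/r₂) = 1888.1 m/s
Transfer speed at r₂ (apoapsis): v₂ₜ = √(GM(2/r₂ − 1/a_t)) = 1055.57 m/s
(b) ΔV₂ = v₂ − v₂ₜ = 832.533 m/s ≈ 0.1756 AU/year
(c) ΔV_total = ΔV₁ + ΔV₂ = 2144.36 m/s ≈ 0.4524 AU/year

Final answer:
(a) ΔV₁ = 0.2767 AU/year
(b) ΔV₂ = 0.1756 AU/year
(c) ΔV_total = 0.4524 AU/year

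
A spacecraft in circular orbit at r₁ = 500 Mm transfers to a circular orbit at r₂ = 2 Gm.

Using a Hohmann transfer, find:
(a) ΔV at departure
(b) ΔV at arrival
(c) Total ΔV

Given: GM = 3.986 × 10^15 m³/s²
r₁ = 500 Mm = 5 × 10^8 m
r₂ = 2 Gm = 2 × 10^9 m
GM = 3.986 × 10^15 m³/s²
Transfer ellipse: a_t = (r₁ + r₂)/2 = 1.25 × 10^9 m
Circular speed at r₁: v₁ = √(GM/r₁) = 2823.47 m/s
Transfer speed at r₁ (periapsis): v₁ₜ = √(GM(2/r₁ − 1/a_t)) = 3571.44 m/s
(a) ΔV₁ = v₁ₜ − v₁ = 747.969 m/s ≈ 748 m/s
Circular speed at r₂: v₂ = √(GM/r₂) = 1411.74 m/s
Transfer speed at r₂ (apoapsis): v₂ₜ = √(GM(2/r₂ − 1/a_t)) = 892.861 m/s
(b) ΔV₂ = v₂ − v₂ₜ = 518.876 m/s ≈ 518.9 m/s
(c) ΔV_total = ΔV₁ + ΔV₂ = 1266.85 m/s ≈ 1.267 km/s

Final answer:
(a) ΔV₁ = 748 m/s
(b) ΔV₂ = 518.9 m/s
(c) ΔV_total = 1.267 km/s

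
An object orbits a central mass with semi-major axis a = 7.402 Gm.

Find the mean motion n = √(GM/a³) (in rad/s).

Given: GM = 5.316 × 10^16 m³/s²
a = 7.402 Gm = 7.402 × 10^9 m
GM = 5.316 × 10^16 m³/s²
a³ = 4.05553 × 10^29 m³
GM/a³ = (5.316 × 10^16) / (4.05553 × 10^29) = 1.3108 × 10^-13 s⁻²
n = √(GM/a³) = 3.6205 × 10^-7 rad/s ≈ 3.621 × 10^-7 rad/s

Final answer: n = 3.621 × 10^-7 rad/s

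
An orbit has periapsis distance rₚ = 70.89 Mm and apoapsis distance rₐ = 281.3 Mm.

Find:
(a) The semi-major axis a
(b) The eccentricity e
rₚ = 70.89 Mm = 7.089 × 10^7 m
rₐ = 281.3 Mm = 2.813 × 10^8 m
(a) a = (rₚ + rₐ)/2 = 1.76095 × 10^8 m ≈ 176.1 Mm
(b) e = (rₐ − rₚ)/(rₐ + rₚ) = (2.1041 × 10^8) / (3.5219 × 10^8) = 0.597433

Final answer:
(a) a = 176.1 Mm
(b) e = 0.5974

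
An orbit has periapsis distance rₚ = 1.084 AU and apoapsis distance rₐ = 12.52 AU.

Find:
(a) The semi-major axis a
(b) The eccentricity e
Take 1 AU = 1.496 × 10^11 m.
rₚ = 1.084 AU = 1.62166 × 10^11 m
rₐ = 12.52 AU = 1.87299 × 10^12 m
(a) a = (rₚ + rₐ)/2 = 1.01758 × 10^12 m ≈ 6.802 AU
(b) e = (rₐ − rₚ)/(rₐ + rₚ) = (1.71083 × 10^12) / (2.03516 × 10^12) = 0.840635

Final answer:
(a) a = 6.802 AU
(b) e = 0.8406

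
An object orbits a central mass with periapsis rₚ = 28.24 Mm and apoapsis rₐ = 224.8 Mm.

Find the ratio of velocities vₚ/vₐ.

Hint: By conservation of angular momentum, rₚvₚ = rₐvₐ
rₚ = 28.24 Mm = 2.824 × 10^7 m
rₐ = 224.8 Mm = 2.248 × 10^8 m
rₚvₚ = rₐvₐ  ⇒  vₚ/vₐ = rₐ/rₚ
vₚ/vₐ = (2.248 × 10^8) / (2.824 × 10^7) = 7.96034

Final answer: vₚ/vₐ = 7.96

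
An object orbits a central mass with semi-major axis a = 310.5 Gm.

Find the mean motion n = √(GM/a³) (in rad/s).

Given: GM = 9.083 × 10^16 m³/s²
a = 310.5 Gm = 3.105 × 10^11 m
GM = 9.083 × 10^16 m³/s²
a³ = 2.99354 × 10^34 m³
GM/a³ = (9.083 × 10^16) / (2.99354 × 10^34) = 3.0342 × 10^-18 s⁻²
n = √(GM/a³) = 1.7419 × 10^-9 rad/s ≈ 1.742 × 10^-9 rad/s

Final answer: n = 1.742 × 10^-9 rad/s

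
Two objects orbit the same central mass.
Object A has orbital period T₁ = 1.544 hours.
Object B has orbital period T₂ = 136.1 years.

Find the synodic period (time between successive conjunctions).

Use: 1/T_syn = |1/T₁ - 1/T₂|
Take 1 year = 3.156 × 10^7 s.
T₁ = 1.544 hours = 5558.4 s
T₂ = 136.1 years = 4.29532 × 10^9 s
1/T₁ = 0.000179908 s⁻¹
1/T₂ = 2.32812 × 10^-10 s⁻¹
|1/T₁ − 1/T₂| = 0.000179908 s⁻¹
T_syn = 1 / |1/T₁ − 1/T₂| = 5558.41 s ≈ 1.544 hours

Final answer: T_syn = 1.544 hours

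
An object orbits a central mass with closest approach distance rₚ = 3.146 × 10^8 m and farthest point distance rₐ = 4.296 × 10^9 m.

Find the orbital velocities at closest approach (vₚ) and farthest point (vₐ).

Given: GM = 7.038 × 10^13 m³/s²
rₚ = 3.146 × 10^8 m
rₐ = 4.296 × 10^9 m
GM = 7.038 × 10^13 m³/s²
a = (rₚ + rₐ)/2 = 2.3053 × 10^9 m
Vis-viva: v² = GM (2/r − 1/a)
vₚ² = 7.038 × 10^13 × (6.35728 × 10^-9 − 4.33783 × 10^-10) = 416896 m²/s²
vₚ = 645.675 m/s ≈ 645.7 m/s
vₐ² = 7.038 × 10^13 × (4.65549 × 10^-10 − 4.33783 × 10^-10) = 2235.71 m²/s²
vₐ = 47.2833 m/s ≈ 47.28 m/s

Final answer: vₚ = 645.7 m/s, vₐ = 47.28 m/s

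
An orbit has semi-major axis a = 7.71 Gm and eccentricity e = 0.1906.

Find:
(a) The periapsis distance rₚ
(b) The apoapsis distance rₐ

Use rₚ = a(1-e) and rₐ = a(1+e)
a = 7.71 Gm = 7.71 × 10^9 m
e = 0.1906:  1 − e = 0.8094,  1 + e = 1.1906
(a) rₚ = a(1 − e) = 7.71 × 10^9 m × 0.8094 = 6.24047 × 10^9 m ≈ 6.24 Gm
(b) rₐ = a(1 + e) = 7.71 × 10^9 m × 1.1906 = 9.17953 × 10^9 m ≈ 9.18 Gm

Final answer:
(a) rₚ = 6.24 Gm
(b) rₐ = 9.18 Gm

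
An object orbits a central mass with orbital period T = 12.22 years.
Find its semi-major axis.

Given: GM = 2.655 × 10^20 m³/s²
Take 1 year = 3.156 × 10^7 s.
T = 12.22 years = 3.85663 × 10^8 s
GM = 2.655 × 10^20 m³/s²
Kepler's third law: a³ = GM T² / (4π²)
T² = 1.48736 × 10^17 s²
a³ = (2.655 × 10^20) × (1.48736 × 10^17) / (4π²) = 1.00028 × 10^36 m³
a = (a³)^(1/3) = 1.00009 × 10^12 m ≈ 1 Tm

Final answer: 1 Tm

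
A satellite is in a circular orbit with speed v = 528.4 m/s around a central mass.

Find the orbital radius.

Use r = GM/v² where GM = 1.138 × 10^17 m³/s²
v = 528.4 m/s
GM = 1.138 × 10^17 m³/s²
v² = 279207 m²/s²
r = GM/v² = (1.138 × 10^17) / 279207 = 4.07584 × 10^11 m ≈ 407.6 Gm

Final answer: 407.6 Gm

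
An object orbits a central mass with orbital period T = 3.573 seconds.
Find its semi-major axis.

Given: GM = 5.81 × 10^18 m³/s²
T = 3.573 seconds
GM = 5.81 × 10^18 m³/s²
Kepler's third law: a³ = GM T² / (4π²)
T² = 12.7663 s²
a³ = (5.81 × 10^18) × 12.7663 / (4π²) = 1.87881 × 10^18 m³
a = (a³)^(1/3) = 1.23394 × 10^6 m ≈ 1.234 Mm

Final answer: 1.234 Mm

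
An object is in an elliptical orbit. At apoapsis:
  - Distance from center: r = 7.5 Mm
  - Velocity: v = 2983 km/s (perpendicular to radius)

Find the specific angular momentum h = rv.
r = 7.5 Mm = 7.5 × 10^6 m
v = 2983 km/s = 2.983 × 10^6 m/s
h = rv = 7.5 × 10^6 × 2.983 × 10^6 = 2.23725 × 10^13 m²/s ≈ 2.237 × 10^13 m²/s

Final answer: h = 2.237 × 10^13 m²/s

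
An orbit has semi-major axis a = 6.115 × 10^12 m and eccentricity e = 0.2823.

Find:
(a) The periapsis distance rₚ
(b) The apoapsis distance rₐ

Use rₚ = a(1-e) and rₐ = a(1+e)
a = 6.115 × 10^12 m
e = 0.2823:  1 − e = 0.7177,  1 + e = 1.2823
(a) rₚ = a(1 − e) = 6.115 × 10^12 m × 0.7177 = 4.38874 × 10^12 m ≈ 4.389 × 10^12 m
(b) rₐ = a(1 + e) = 6.115 × 10^12 m × 1.2823 = 7.84126 × 10^12 m ≈ 7.841 × 10^12 m

Final answer:
(a) rₚ = 4.389 × 10^12 m
(b) rₐ = 7.841 × 10^12 m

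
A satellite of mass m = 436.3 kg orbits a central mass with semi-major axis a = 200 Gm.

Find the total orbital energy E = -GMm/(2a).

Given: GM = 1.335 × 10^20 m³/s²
a = 200 Gm = 2 × 10^11 m
GM = 1.335 × 10^20 m³/s²
2a = 4 × 10^11 m
GMm = 1.335 × 10^20 × 436.3 = 5.8246 × 10^22 m³·kg/s²
E = −GMm/(2a) = -1.45615 × 10^11 J ≈ -145.6 GJ

Final answer: -145.6 GJ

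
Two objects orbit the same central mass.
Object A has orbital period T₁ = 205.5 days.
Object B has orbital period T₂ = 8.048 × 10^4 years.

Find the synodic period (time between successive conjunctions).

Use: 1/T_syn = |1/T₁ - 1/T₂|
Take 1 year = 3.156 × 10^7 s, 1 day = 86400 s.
T₁ = 205.5 days = 1.77552 × 10^7 s
T₂ = 8.048 × 10^4 years = 2.53995 × 10^12 s
1/T₁ = 5.63215 × 10^-8 s⁻¹
1/T₂ = 3.93709 × 10^-13 s⁻¹
|1/T₁ − 1/T₂| = 5.63211 × 10^-8 s⁻¹
T_syn = 1 / |1/T₁ − 1/T₂| = 1.77553 × 10^7 s ≈ 205.5 days

Final answer: T_syn = 205.5 days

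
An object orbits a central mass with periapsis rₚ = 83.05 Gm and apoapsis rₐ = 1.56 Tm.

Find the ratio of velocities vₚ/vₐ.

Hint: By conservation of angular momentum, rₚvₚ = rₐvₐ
rₚ = 83.05 Gm = 8.305 × 10^10 m
rₐ = 1.56 Tm = 1.56 × 10^12 m
rₚvₚ = rₐvₐ  ⇒  vₚ/vₐ = rₐ/rₚ
vₚ/vₐ = (1.56 × 10^12) / (8.305 × 10^10) = 18.7839

Final answer: vₚ/vₐ = 18.78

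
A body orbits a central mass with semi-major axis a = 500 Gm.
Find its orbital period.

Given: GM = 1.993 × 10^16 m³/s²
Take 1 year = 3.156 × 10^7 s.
a = 500 Gm = 5 × 10^11 m
GM = 1.993 × 10^16 m³/s²
a³ = 1.25 × 10^35 m³
T = 2π √(a³/GM) = 2π √((1.25 × 10^35) / (1.993 × 10^16)) = 2π × 2.50439 × 10^9 s
T = 1.57355 × 10^10 s ≈ 498.6 years

Final answer: 498.6 years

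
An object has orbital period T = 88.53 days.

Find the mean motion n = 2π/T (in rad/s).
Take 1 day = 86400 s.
T = 88.53 days = 7.64899 × 10^6 s
n = 2π / (7.64899 × 10^6 s) = 8.2144 × 10^-7 rad/s ≈ 8.214 × 10^-7 rad/s

Final answer: n = 8.214 × 10^-7 rad/s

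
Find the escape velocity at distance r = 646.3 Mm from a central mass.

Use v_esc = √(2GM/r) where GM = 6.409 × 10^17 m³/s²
r = 646.3 Mm = 6.463 × 10^8 m
GM = 6.409 × 10^17 m³/s²
2GM/r = 2 × (6.409 × 10^17) / (6.463 × 10^8) = 1.98329 × 10^9 m²/s²
v_esc = √(2GM/r) = 44534.1 m/s ≈ 44.53 km/s

Final answer: 44.53 km/s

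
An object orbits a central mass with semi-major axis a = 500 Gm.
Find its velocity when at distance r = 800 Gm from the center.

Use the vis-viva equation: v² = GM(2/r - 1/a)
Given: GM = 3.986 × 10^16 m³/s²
a = 500 Gm = 5 × 10^11 m
r = 800 Gm = 8 × 10^11 m
GM = 3.986 × 10^16 m³/s²
2/r − 1/a = 2.5 × 10^-12 − 2 × 10^-12 = 5 × 10^-13 m⁻¹
v² = GM (2/r − 1/a) = 19930 m²/s²
v = 141.174 m/s ≈ 141.2 m/s

Final answer: 141.2 m/s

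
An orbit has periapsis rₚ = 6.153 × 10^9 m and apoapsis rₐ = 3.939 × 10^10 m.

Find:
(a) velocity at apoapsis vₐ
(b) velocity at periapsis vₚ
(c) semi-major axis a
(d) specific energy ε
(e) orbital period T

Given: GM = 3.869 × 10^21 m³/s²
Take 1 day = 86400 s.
rₚ = 6.153 × 10^9 m
rₐ = 3.939 × 10^10 m
GM = 3.869 × 10^21 m³/s²
a = (rₚ + rₐ)/2 = 2.27715 × 10^10 m
e = (rₐ − rₚ)/(rₐ + rₚ) = (3.3237 × 10^10) / (4.5543 × 10^10) = 0.729794
(a) vₐ² = GM (2/rₐ − 1/a) = 3.869 × 10^21 × (5.07743 × 10^-11 − 4.39145 × 10^-11) = 2.65404 × 10^10 m²/s²;  vₐ = 162912 m/s ≈ 162.9 km/s
(b) vₚ² = GM (2/rₚ − 1/a) = 3.869 × 10^21 × (3.25045 × 10^-10 − 4.39145 × 10^-11) = 1.08769 × 10^12 m²/s²;  vₚ = 1.04292 × 10^6 m/s ≈ 1043 km/s
(c) a = 2.27715 × 10^10 m ≈ 2.277 × 10^10 m
(d) 2a = 4.5543 × 10^10 m;  ε = −GM/(2a) = -8.49527 × 10^10 J/kg ≈ -84.95 GJ/kg
(e) a³ = 1.1808 × 10^31 m³;  T = 2π √(a³/GM) = 2π × 55244.4 s = 347111 s ≈ 4.017 days

Final answer:
(a) velocity at apoapsis vₐ = 162.9 km/s
(b) velocity at periapsis vₚ = 1043 km/s
(c) semi-major axis a = 2.277 × 10^10 m
(d) specific energy ε = -84.95 GJ/kg
(e) orbital period T = 4.017 days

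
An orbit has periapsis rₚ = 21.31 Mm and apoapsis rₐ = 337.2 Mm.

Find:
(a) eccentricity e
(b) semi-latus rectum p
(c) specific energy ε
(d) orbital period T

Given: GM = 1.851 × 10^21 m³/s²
rₚ = 21.31 Mm = 2.131 × 10^7 m
rₐ = 337.2 Mm = 3.372 × 10^8 m
GM = 1.851 × 10^21 m³/s²
a = (rₚ + rₐ)/2 = 1.79255 × 10^8 m
e = (rₐ − rₚ)/(rₐ + rₚ) = (3.1589 × 10^8) / (3.5851 × 10^8) = 0.881119
(a) e = 0.881119 ≈ 0.8811
(b) 1 − e² = 0.223629;  p = a(1 − e²) = 1.79255 × 10^8 × 0.223629 = 4.00866 × 10^7 m ≈ 40.09 Mm
(c) 2a = 3.5851 × 10^8 m;  ε = −GM/(2a) = -5.16304 × 10^12 J/kg ≈ -5163 GJ/kg
(d) a³ = 5.75989 × 10^24 m³;  T = 2π √(a³/GM) = 2π × 55.7832 s = 350.496 s ≈ 5.842 minutes

Final answer:
(a) eccentricity e = 0.8811
(b) semi-latus rectum p = 40.09 Mm
(c) specific energy ε = -5163 GJ/kg
(d) orbital period T = 5.842 minutes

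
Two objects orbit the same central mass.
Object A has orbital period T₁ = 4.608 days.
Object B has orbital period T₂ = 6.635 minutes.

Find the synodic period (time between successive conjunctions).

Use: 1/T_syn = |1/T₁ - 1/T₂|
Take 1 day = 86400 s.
T₁ = 4.608 days = 398131 s
T₂ = 6.635 minutes = 398.1 s
1/T₁ = 2.51173 × 10^-6 s⁻¹
1/T₂ = 0.00251193 s⁻¹
|1/T₁ − 1/T₂| = 0.00250942 s⁻¹
T_syn = 1 / |1/T₁ − 1/T₂| = 398.498 s ≈ 6.642 minutes

Final answer: T_syn = 6.642 minutes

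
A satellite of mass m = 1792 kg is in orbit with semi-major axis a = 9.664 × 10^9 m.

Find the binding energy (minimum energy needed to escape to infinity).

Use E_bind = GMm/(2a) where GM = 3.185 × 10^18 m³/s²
a = 9.664 × 10^9 m
GM = 3.185 × 10^18 m³/s²
m = 1792 kg
GMm = 3.185 × 10^18 × 1792 = 5.70752 × 10^21 m³·kg/s²
2a = 1.9328 × 10^10 m
E_bind = GMm/(2a) = 2.95298 × 10^11 J ≈ 295.3 GJ

Final answer: 295.3 GJ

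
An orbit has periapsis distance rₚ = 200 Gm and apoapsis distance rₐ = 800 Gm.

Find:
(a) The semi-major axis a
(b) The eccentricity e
rₚ = 200 Gm = 2 × 10^11 m
rₐ = 800 Gm = 8 × 10^11 m
(a) a = (rₚ + rₐ)/2 = 5 × 10^11 m ≈ 500 Gm
(b) e = (rₐ − rₚ)/(rₐ + rₚ) = (6 × 10^11) / (1 × 10^12) = 0.6

Final answer:
(a) a = 500 Gm
(b) e = 0.6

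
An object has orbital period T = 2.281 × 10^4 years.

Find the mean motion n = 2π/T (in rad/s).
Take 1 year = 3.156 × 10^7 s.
T = 2.281 × 10^4 years = 7.19884 × 10^11 s
n = 2π / (7.19884 × 10^11 s) = 8.72806 × 10^-12 rad/s ≈ 8.728 × 10^-12 rad/s

Final answer: n = 8.728 × 10^-12 rad/s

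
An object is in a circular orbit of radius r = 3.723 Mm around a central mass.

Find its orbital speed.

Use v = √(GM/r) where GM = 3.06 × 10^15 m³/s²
r = 3.723 Mm = 3.723 × 10^6 m
GM = 3.06 × 10^15 m³/s²
GM/r = (3.06 × 10^15) / (3.723 × 10^6) = 8.21918 × 10^8 m²/s²
v = √(GM/r) = 28669.1 m/s ≈ 28.67 km/s

Final answer: 28.67 km/s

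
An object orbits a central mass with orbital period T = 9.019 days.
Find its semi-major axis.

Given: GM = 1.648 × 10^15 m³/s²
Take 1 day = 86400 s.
T = 9.019 days = 779242 s
GM = 1.648 × 10^15 m³/s²
Kepler's third law: a³ = GM T² / (4π²)
T² = 6.07217 × 10^11 s²
a³ = (1.648 × 10^15) × (6.07217 × 10^11) / (4π²) = 2.53479 × 10^25 m³
a = (a³)^(1/3) = 2.93752 × 10^8 m ≈ 2.938 × 10^8 m

Final answer: 2.938 × 10^8 m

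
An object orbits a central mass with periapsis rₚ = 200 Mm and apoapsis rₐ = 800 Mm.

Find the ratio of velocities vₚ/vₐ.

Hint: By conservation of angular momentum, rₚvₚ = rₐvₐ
rₚ = 200 Mm = 2 × 10^8 m
rₐ = 800 Mm = 8 × 10^8 m
rₚvₚ = rₐvₐ  ⇒  vₚ/vₐ = rₐ/rₚ
vₚ/vₐ = (8 × 10^8) / (2 × 10^8) = 4

Final answer: vₚ/vₐ = 4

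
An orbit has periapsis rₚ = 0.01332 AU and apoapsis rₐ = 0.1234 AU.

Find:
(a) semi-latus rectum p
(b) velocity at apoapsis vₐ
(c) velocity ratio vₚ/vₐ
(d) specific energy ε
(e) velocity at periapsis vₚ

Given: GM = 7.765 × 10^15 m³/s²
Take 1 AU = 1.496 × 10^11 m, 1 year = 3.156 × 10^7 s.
rₚ = 0.01332 AU = 1.99267 × 10^9 m
rₐ = 0.1234 AU = 1.84606 × 10^10 m
GM = 7.765 × 10^15 m³/s²
a = (rₚ + rₐ)/2 = 1.02267 × 10^10 m
e = (rₐ − rₚ)/(rₐ + rₚ) = (1.6468 × 10^10) / (2.04533 × 10^10) = 0.805149
(a) 1 − e² = 0.351735;  p = a(1 − e²) = 1.02267 × 10^10 × 0.351735 = 3.59707 × 10^9 m ≈ 0.02404 AU
(b) vₐ² = GM (2/rₐ − 1/a) = 7.765 × 10^15 × (1.08339 × 10^-10 − 9.77837 × 10^-11) = 81959 m²/s²;  vₐ = 286.285 m/s ≈ 286.3 m/s
(c) vₚ/vₐ = rₐ/rₚ (angular momentum) = (1.84606 × 10^10) / (1.99267 × 10^9) = 9.26426 ≈ 9.264
(d) 2a = 2.04533 × 10^10 m;  ε = −GM/(2a) = -379645 J/kg ≈ -379.6 kJ/kg
(e) vₚ² = GM (2/rₚ − 1/a) = 7.765 × 10^15 × (1.00368 × 10^-9 − 9.77837 × 10^-11) = 7.03427 × 10^6 m²/s²;  vₚ = 2652.22 m/s ≈ 0.5595 AU/year

Final answer:
(a) semi-latus rectum p = 0.02404 AU
(b) velocity at apoapsis vₐ = 286.3 m/s
(c) velocity ratio vₚ/vₐ = 9.264
(d) specific energy ε = -379.6 kJ/kg
(e) velocity at periapsis vₚ = 0.5595 AU/year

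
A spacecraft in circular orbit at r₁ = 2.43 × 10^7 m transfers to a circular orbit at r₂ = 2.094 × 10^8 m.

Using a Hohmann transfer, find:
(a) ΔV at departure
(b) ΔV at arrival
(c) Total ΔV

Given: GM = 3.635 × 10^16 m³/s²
r₁ = 2.43 × 10^7 m
r₂ = 2.094 × 10^8 m
GM = 3.635 × 10^16 m³/s²
Transfer ellipse: a_t = (r₁ + r₂)/2 = 1.1685 × 10^8 m
Circular speed at r₁: v₁ = √(GM/r₁) = 38676.7 m/s
Transfer speed at r₁ (periapsis): v₁ₜ = √(GM(2/r₁ − 1/a_t)) = 51775.4 m/s
(a) ΔV₁ = v₁ₜ − v₁ = 13098.7 m/s ≈ 13.1 km/s
Circular speed at r₂: v₂ = √(GM/r₂) = 13175.4 m/s
Transfer speed at r₂ (apoapsis): v₂ₜ = √(GM(2/r₂ − 1/a_t)) = 6008.31 m/s
(b) ΔV₂ = v₂ − v₂ₜ = 7167.09 m/s ≈ 7.167 km/s
(c) ΔV_total = ΔV₁ + ΔV₂ = 20265.8 m/s ≈ 20.27 km/s

Final answer:
(a) ΔV₁ = 13.1 km/s
(b) ΔV₂ = 7.167 km/s
(c) ΔV_total = 20.27 km/s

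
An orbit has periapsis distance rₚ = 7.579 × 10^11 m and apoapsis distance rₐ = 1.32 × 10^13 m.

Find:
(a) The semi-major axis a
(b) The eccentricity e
rₚ = 7.579 × 10^11 m
rₐ = 1.32 × 10^13 m
(a) a = (rₚ + rₐ)/2 = 6.97895 × 10^12 m ≈ 6.979 × 10^12 m
(b) e = (rₐ − rₚ)/(rₐ + rₚ) = (1.24421 × 10^13) / (1.39579 × 10^13) = 0.891402

Final answer:
(a) a = 6.979 × 10^12 m
(b) e = 0.8914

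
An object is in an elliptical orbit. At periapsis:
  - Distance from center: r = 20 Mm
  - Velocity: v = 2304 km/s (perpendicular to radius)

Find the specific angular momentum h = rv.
r = 20 Mm = 2 × 10^7 m
v = 2304 km/s = 2.304 × 10^6 m/s
h = rv = 2 × 10^7 × 2.304 × 10^6 = 4.608 × 10^13 m²/s ≈ 4.608 × 10^13 m²/s

Final answer: h = 4.608 × 10^13 m²/s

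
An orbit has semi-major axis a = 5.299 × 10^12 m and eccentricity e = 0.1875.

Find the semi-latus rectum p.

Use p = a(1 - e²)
a = 5.299 × 10^12 m
e = 0.1875,  e² = 0.0351562,  1 − e² = 0.964844
p = a(1 − e²) = 5.299 × 10^12 m × 0.964844 = 5.11271 × 10^12 m ≈ 5.113 × 10^12 m

Final answer: p = 5.113 × 10^12 m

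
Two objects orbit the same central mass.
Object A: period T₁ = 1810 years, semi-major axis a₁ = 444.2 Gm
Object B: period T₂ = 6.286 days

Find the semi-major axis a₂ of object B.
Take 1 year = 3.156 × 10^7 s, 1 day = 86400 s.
T₁ = 1810 years = 5.71236 × 10^10 s
T₂ = 6.286 days = 543110 s
a₁ = 444.2 Gm = 4.442 × 10^11 m
Kepler's third law: (T₂/T₁)² = (a₂/a₁)³  ⇒  a₂ = a₁ (T₂/T₁)^(2/3)
T₂/T₁ = 9.50764 × 10^-6
(T₂/T₁)^(2/3) = 0.000448795
a₂ = 4.442 × 10^11 m × 0.000448795 = 1.99355 × 10^8 m ≈ 199.4 Mm

Final answer: a₂ = 199.4 Mm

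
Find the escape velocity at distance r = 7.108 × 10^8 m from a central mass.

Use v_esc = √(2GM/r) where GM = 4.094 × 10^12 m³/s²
r = 7.108 × 10^8 m
GM = 4.094 × 10^12 m³/s²
2GM/r = 2 × (4.094 × 10^12) / (7.108 × 10^8) = 11519.4 m²/s²
v_esc = √(2GM/r) = 107.329 m/s ≈ 107.3 m/s

Final answer: 107.3 m/s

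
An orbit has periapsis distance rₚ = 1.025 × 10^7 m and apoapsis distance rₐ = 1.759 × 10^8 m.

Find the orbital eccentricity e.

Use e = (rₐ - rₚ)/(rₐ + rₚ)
rₚ = 1.025 × 10^7 m
rₐ = 1.759 × 10^8 m
rₐ − rₚ = 1.6565 × 10^8 m
rₐ + rₚ = 1.8615 × 10^8 m
e = (rₐ − rₚ)/(rₐ + rₚ) = 0.889874

Final answer: e = 0.8899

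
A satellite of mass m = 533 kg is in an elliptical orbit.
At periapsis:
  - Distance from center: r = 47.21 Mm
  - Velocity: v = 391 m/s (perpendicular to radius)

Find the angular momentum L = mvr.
r = 47.21 Mm = 4.721 × 10^7 m
v = 391 m/s
vr = 391 × 4.721 × 10^7 = 1.84591 × 10^10 m²/s
L = m × vr = 533 × 1.84591 × 10^10 = 9.83871 × 10^12 kg·m²/s ≈ 9.839 × 10^12 kg·m²/s

Final answer: L = 9.839 × 10^12 kg·m²/s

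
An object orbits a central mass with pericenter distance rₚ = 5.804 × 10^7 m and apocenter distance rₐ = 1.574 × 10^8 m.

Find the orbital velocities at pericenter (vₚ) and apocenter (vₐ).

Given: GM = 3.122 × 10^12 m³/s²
rₚ = 5.804 × 10^7 m
rₐ = 1.574 × 10^8 m
GM = 3.122 × 10^12 m³/s²
a = (rₚ + rₐ)/2 = 1.0772 × 10^8 m
Vis-viva: v² = GM (2/r − 1/a)
vₚ² = 3.122 × 10^12 × (3.4459 × 10^-8 − 9.28333 × 10^-9) = 78598.4 m²/s²
vₚ = 280.354 m/s ≈ 280.4 m/s
vₐ² = 3.122 × 10^12 × (1.27065 × 10^-8 − 9.28333 × 10^-9) = 10687.1 m²/s²
vₐ = 103.378 m/s ≈ 103.4 m/s

Final answer: vₚ = 280.4 m/s, vₐ = 103.4 m/s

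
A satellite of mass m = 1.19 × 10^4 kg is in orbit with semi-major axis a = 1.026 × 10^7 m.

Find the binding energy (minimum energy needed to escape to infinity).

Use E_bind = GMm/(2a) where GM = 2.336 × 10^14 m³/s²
a = 1.026 × 10^7 m
GM = 2.336 × 10^14 m³/s²
m = 1.19 × 10^4 kg
GMm = 2.336 × 10^14 × 11900 = 2.77984 × 10^18 m³·kg/s²
2a = 2.052 × 10^7 m
E_bind = GMm/(2a) = 1.3547 × 10^11 J ≈ 135.5 GJ

Final answer: 135.5 GJ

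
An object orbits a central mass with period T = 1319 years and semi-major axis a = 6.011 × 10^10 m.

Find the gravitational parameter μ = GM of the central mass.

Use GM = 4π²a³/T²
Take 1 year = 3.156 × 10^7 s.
T = 1319 years = 4.16276 × 10^10 s
a = 6.011 × 10^10 m
a³ = 2.1719 × 10^32 m³
T² = 1.73286 × 10^21 s²
GM = 4π² × (2.1719 × 10^32) / (1.73286 × 10^21) = 4.94808 × 10^12 m³/s²
GM ≈ 4.948 × 10^12 m³/s²

Final answer: GM = 4.948 × 10^12 m³/s²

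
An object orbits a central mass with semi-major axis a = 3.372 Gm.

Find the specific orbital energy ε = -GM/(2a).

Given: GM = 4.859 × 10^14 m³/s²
a = 3.372 Gm = 3.372 × 10^9 m
GM = 4.859 × 10^14 m³/s²
2a = 6.744 × 10^9 m
ε = −GM/(2a) = -72049.2 J/kg ≈ -72.05 kJ/kg

Final answer: -72.05 kJ/kg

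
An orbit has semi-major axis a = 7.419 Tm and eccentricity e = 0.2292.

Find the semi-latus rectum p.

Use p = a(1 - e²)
a = 7.419 Tm = 7.419 × 10^12 m
e = 0.2292,  e² = 0.0525326,  1 − e² = 0.947467
p = a(1 − e²) = 7.419 × 10^12 m × 0.947467 = 7.02926 × 10^12 m ≈ 7.029 Tm

Final answer: p = 7.029 Tm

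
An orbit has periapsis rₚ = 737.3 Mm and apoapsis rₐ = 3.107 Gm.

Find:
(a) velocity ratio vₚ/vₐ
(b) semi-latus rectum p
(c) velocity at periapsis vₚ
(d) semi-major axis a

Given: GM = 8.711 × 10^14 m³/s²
rₚ = 737.3 Mm = 7.373 × 10^8 m
rₐ = 3.107 Gm = 3.107 × 10^9 m
GM = 8.711 × 10^14 m³/s²
a = (rₚ + rₐ)/2 = 1.92215 × 10^9 m
e = (rₐ − rₚ)/(rₐ + rₚ) = (2.3697 × 10^9) / (3.8443 × 10^9) = 0.616419
(a) vₚ/vₐ = rₐ/rₚ (angular momentum) = (3.107 × 10^9) / (7.373 × 10^8) = 4.21402 ≈ 4.214
(b) 1 − e² = 0.620027;  p = a(1 − e²) = 1.92215 × 10^9 × 0.620027 = 1.19179 × 10^9 m ≈ 1.192 Gm
(c) vₚ² = GM (2/rₚ − 1/a) = 8.711 × 10^14 × (2.7126 × 10^-9 − 5.20251 × 10^-10) = 1.90976 × 10^6 m²/s²;  vₚ = 1381.94 m/s ≈ 1.382 km/s
(d) a = 1.92215 × 10^9 m ≈ 1.922 Gm

Final answer:
(a) velocity ratio vₚ/vₐ = 4.214
(b) semi-latus rectum p = 1.192 Gm
(c) velocity at periapsis vₚ = 1.382 km/s
(d) semi-major axis a = 1.922 Gm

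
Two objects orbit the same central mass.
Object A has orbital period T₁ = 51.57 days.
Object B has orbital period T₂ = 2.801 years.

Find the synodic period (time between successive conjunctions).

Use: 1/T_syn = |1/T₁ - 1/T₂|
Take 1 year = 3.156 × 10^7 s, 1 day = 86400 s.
T₁ = 51.57 days = 4.45565 × 10^6 s
T₂ = 2.801 years = 8.83996 × 10^7 s
1/T₁ = 2.24434 × 10^-7 s⁻¹
1/T₂ = 1.13123 × 10^-8 s⁻¹
|1/T₁ − 1/T₂| = 2.13122 × 10^-7 s⁻¹
T_syn = 1 / |1/T₁ − 1/T₂| = 4.69215 × 10^6 s ≈ 54.31 days

Final answer: T_syn = 54.31 days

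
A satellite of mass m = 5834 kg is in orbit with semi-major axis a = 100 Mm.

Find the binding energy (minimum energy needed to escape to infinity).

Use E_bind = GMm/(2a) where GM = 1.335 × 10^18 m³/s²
a = 100 Mm = 1 × 10^8 m
GM = 1.335 × 10^18 m³/s²
m = 5834 kg
GMm = 1.335 × 10^18 × 5834 = 7.78839 × 10^21 m³·kg/s²
2a = 2 × 10^8 m
E_bind = GMm/(2a) = 3.8942 × 10^13 J ≈ 38.94 TJ

Final answer: 38.94 TJ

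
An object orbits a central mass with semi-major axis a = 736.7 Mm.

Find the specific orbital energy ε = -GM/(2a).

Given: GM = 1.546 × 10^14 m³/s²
a = 736.7 Mm = 7.367 × 10^8 m
GM = 1.546 × 10^14 m³/s²
2a = 1.4734 × 10^9 m
ε = −GM/(2a) = -104927 J/kg ≈ -104.9 kJ/kg

Final answer: -104.9 kJ/kg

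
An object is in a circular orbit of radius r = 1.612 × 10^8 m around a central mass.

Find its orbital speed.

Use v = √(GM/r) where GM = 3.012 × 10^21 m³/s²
r = 1.612 × 10^8 m
GM = 3.012 × 10^21 m³/s²
GM/r = (3.012 × 10^21) / (1.612 × 10^8) = 1.86849 × 10^13 m²/s²
v = √(GM/r) = 4.3226 × 10^6 m/s ≈ 4323 km/s

Final answer: 4323 km/s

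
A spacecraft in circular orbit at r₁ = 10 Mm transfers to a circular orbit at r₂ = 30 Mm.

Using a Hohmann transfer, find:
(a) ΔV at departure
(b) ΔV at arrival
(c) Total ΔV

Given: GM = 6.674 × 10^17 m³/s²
r₁ = 10 Mm = 1 × 10^7 m
r₂ = 30 Mm = 3 × 10^7 m
GM = 6.674 × 10^17 m³/s²
Transfer ellipse: a_t = (r₁ + r₂)/2 = 2 × 10^7 m
Circular speed at r₁: v₁ = √(GM/r₁) = 258341 m/s
Transfer speed at r₁ (periapsis): v₁ₜ = √(GM(2/r₁ − 1/a_t)) = 316402 m/s
(a) ΔV₁ = v₁ₜ − v₁ = 58060.8 m/s ≈ 58.06 km/s
Circular speed at r₂: v₂ = √(GM/r₂) = 149153 m/s
Transfer speed at r₂ (apoapsis): v₂ₜ = √(GM(2/r₂ − 1/a_t)) = 105467 m/s
(b) ΔV₂ = v₂ − v₂ₜ = 43686 m/s ≈ 43.69 km/s
(c) ΔV_total = ΔV₁ + ΔV₂ = 101747 m/s ≈ 101.7 km/s

Final answer:
(a) ΔV₁ = 58.06 km/s
(b) ΔV₂ = 43.69 km/s
(c) ΔV_total = 101.7 km/s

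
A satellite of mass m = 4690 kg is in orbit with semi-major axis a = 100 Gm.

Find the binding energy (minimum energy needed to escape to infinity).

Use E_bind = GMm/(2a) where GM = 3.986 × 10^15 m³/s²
a = 100 Gm = 1 × 10^11 m
GM = 3.986 × 10^15 m³/s²
m = 4690 kg
GMm = 3.986 × 10^15 × 4690 = 1.86943 × 10^19 m³·kg/s²
2a = 2 × 10^11 m
E_bind = GMm/(2a) = 9.34717 × 10^7 J ≈ 93.47 MJ

Final answer: 93.47 MJ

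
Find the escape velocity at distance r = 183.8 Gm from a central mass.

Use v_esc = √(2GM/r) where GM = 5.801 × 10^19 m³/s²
r = 183.8 Gm = 1.838 × 10^11 m
GM = 5.801 × 10^19 m³/s²
2GM/r = 2 × (5.801 × 10^19) / (1.838 × 10^11) = 6.3123 × 10^8 m²/s²
v_esc = √(2GM/r) = 25124.3 m/s ≈ 25.12 km/s

Final answer: 25.12 km/s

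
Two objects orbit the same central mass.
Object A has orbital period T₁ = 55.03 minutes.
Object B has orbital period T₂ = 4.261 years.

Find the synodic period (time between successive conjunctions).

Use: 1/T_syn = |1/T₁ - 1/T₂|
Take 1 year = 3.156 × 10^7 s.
T₁ = 55.03 minutes = 3301.8 s
T₂ = 4.261 years = 1.34477 × 10^8 s
1/T₁ = 0.000302865 s⁻¹
1/T₂ = 7.43621 × 10^-9 s⁻¹
|1/T₁ − 1/T₂| = 0.000302858 s⁻¹
T_syn = 1 / |1/T₁ − 1/T₂| = 3301.88 s ≈ 55.03 minutes

Final answer: T_syn = 55.03 minutes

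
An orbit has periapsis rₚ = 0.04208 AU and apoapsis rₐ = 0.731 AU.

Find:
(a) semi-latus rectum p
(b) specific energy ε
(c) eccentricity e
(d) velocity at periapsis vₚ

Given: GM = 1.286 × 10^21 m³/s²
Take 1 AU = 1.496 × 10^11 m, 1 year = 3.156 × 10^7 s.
rₚ = 0.04208 AU = 6.29517 × 10^9 m
rₐ = 0.731 AU = 1.09358 × 10^11 m
GM = 1.286 × 10^21 m³/s²
a = (rₚ + rₐ)/2 = 5.78264 × 10^10 m
e = (rₐ − rₚ)/(rₐ + rₚ) = (1.03062 × 10^11) / (1.15653 × 10^11) = 0.891137
(a) 1 − e² = 0.205875;  p = a(1 − e²) = 5.78264 × 10^10 × 0.205875 = 1.1905 × 10^10 m ≈ 0.07958 AU
(b) 2a = 1.15653 × 10^11 m;  ε = −GM/(2a) = -1.11195 × 10^10 J/kg ≈ -11.12 GJ/kg
(c) e = 0.891137 ≈ 0.8911
(d) vₚ² = GM (2/rₚ − 1/a) = 1.286 × 10^21 × (3.17704 × 10^-10 − 1.72931 × 10^-11) = 3.86328 × 10^11 m²/s²;  vₚ = 621553 m/s ≈ 131.1 AU/year

Final answer:
(a) semi-latus rectum p = 0.07958 AU
(b) specific energy ε = -11.12 GJ/kg
(c) eccentricity e = 0.8911
(d) velocity at periapsis vₚ = 131.1 AU/year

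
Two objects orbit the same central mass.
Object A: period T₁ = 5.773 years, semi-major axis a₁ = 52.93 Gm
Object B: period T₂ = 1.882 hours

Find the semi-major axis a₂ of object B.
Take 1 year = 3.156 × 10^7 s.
T₁ = 5.773 years = 1.82196 × 10^8 s
T₂ = 1.882 hours = 6775.2 s
a₁ = 52.93 Gm = 5.293 × 10^10 m
Kepler's third law: (T₂/T₁)² = (a₂/a₁)³  ⇒  a₂ = a₁ (T₂/T₁)^(2/3)
T₂/T₁ = 3.71864 × 10^-5
(T₂/T₁)^(2/3) = 0.0011141
a₂ = 5.293 × 10^10 m × 0.0011141 = 5.89691 × 10^7 m ≈ 58.97 Mm

Final answer: a₂ = 58.97 Mm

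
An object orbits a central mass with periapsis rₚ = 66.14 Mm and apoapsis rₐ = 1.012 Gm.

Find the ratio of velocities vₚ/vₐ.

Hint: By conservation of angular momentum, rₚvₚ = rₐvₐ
rₚ = 66.14 Mm = 6.614 × 10^7 m
rₐ = 1.012 Gm = 1.012 × 10^9 m
rₚvₚ = rₐvₐ  ⇒  vₚ/vₐ = rₐ/rₚ
vₚ/vₐ = (1.012 × 10^9) / (6.614 × 10^7) = 15.3009

Final answer: vₚ/vₐ = 15.3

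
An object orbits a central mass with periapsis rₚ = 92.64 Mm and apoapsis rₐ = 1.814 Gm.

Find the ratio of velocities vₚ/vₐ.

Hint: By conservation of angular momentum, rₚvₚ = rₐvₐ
rₚ = 92.64 Mm = 9.264 × 10^7 m
rₐ = 1.814 Gm = 1.814 × 10^9 m
rₚvₚ = rₐvₐ  ⇒  vₚ/vₐ = rₐ/rₚ
vₚ/vₐ = (1.814 × 10^9) / (9.264 × 10^7) = 19.5812

Final answer: vₚ/vₐ = 19.58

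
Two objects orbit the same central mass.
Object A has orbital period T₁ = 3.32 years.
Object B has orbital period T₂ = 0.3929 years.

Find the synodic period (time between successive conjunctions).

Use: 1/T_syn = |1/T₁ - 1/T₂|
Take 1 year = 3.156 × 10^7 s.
T₁ = 3.32 years = 1.04779 × 10^8 s
T₂ = 0.3929 years = 1.23999 × 10^7 s
1/T₁ = 9.54388 × 10^-9 s⁻¹
1/T₂ = 8.06457 × 10^-8 s⁻¹
|1/T₁ − 1/T₂| = 7.11018 × 10^-8 s⁻¹
T_syn = 1 / |1/T₁ − 1/T₂| = 1.40643 × 10^7 s ≈ 0.4456 years

Final answer: T_syn = 0.4456 years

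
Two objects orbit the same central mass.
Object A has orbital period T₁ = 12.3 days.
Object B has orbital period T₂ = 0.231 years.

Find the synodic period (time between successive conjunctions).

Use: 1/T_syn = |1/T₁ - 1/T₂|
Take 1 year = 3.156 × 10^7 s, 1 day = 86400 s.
T₁ = 12.3 days = 1.06272 × 10^6 s
T₂ = 0.231 years = 7.29036 × 10^6 s
1/T₁ = 9.40982 × 10^-7 s⁻¹
1/T₂ = 1.37167 × 10^-7 s⁻¹
|1/T₁ − 1/T₂| = 8.03814 × 10^-7 s⁻¹
T_syn = 1 / |1/T₁ − 1/T₂| = 1.24407 × 10^6 s ≈ 14.4 days

Final answer: T_syn = 14.4 days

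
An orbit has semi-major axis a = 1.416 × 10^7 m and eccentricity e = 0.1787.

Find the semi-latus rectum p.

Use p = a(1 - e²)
a = 1.416 × 10^7 m
e = 0.1787,  e² = 0.0319337,  1 − e² = 0.968066
p = a(1 − e²) = 1.416 × 10^7 m × 0.968066 = 1.37078 × 10^7 m ≈ 1.371 × 10^7 m

Final answer: p = 1.371 × 10^7 m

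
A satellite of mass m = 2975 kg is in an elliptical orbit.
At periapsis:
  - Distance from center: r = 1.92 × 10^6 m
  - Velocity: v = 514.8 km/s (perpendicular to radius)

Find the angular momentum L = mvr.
r = 1.92 × 10^6 m
v = 514.8 km/s = 514800 m/s
vr = 514800 × 1.92 × 10^6 = 9.88416 × 10^11 m²/s
L = m × vr = 2975 × 9.88416 × 10^11 = 2.94054 × 10^15 kg·m²/s ≈ 2.941 × 10^15 kg·m²/s

Final answer: L = 2.941 × 10^15 kg·m²/s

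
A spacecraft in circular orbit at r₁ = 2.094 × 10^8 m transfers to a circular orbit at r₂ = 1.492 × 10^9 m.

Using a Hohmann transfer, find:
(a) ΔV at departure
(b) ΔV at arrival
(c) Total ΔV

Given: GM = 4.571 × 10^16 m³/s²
r₁ = 2.094 × 10^8 m
r₂ = 1.492 × 10^9 m
GM = 4.571 × 10^16 m³/s²
Transfer ellipse: a_t = (r₁ + r₂)/2 = 8.507 × 10^8 m
Circular speed at r₁: v₁ = √(GM/r₁) = 14774.7 m/s
Transfer speed at r₁ (periapsis): v₁ₜ = √(GM(2/r₁ − 1/a_t)) = 19566.5 m/s
(a) ΔV₁ = v₁ₜ − v₁ = 4791.86 m/s ≈ 4.792 km/s
Circular speed at r₂: v₂ = √(GM/r₂) = 5535.05 m/s
Transfer speed at r₂ (apoapsis): v₂ₜ = √(GM(2/r₂ − 1/a_t)) = 2746.13 m/s
(b) ΔV₂ = v₂ − v₂ₜ = 2788.91 m/s ≈ 2.789 km/s
(c) ΔV_total = ΔV₁ + ΔV₂ = 7580.78 m/s ≈ 7.581 km/s

Final answer:
(a) ΔV₁ = 4.792 km/s
(b) ΔV₂ = 2.789 km/s
(c) ΔV_total = 7.581 km/s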